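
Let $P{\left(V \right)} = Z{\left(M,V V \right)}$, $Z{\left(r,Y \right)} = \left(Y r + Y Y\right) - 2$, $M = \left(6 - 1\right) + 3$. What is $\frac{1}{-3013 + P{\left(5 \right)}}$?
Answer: $- \frac{1}{2190} \approx -0.00045662$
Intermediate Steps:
$M = 8$ ($M = 5 + 3 = 8$)
$Z{\left(r,Y \right)} = -2 + Y^{2} + Y r$ ($Z{\left(r,Y \right)} = \left(Y r + Y^{2}\right) - 2 = \left(Y^{2} + Y r\right) - 2 = -2 + Y^{2} + Y r$)
$P{\left(V \right)} = -2 + V^{4} + 8 V^{2}$ ($P{\left(V \right)} = -2 + \left(V V\right)^{2} + V V 8 = -2 + \left(V^{2}\right)^{2} + V^{2} \cdot 8 = -2 + V^{4} + 8 V^{2}$)
$\frac{1}{-3013 + P{\left(5 \right)}} = \frac{1}{-3013 + \left(-2 + 5^{4} + 8 \cdot 5^{2}\right)} = \frac{1}{-3013 + \left(-2 + 625 + 8 \cdot 25\right)} = \frac{1}{-3013 + \left(-2 + 625 + 200\right)} = \frac{1}{-3013 + 823} = \frac{1}{-2190} = - \frac{1}{2190}$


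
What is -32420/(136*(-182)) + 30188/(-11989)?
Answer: -89632499/74187932 ≈ -1.2082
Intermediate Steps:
-32420/(136*(-182)) + 30188/(-11989) = -32420/(-24752) + 30188*(-1/11989) = -32420*(-1/24752) - 30188/11989 = 8105/6188 - 30188/11989 = -89632499/74187932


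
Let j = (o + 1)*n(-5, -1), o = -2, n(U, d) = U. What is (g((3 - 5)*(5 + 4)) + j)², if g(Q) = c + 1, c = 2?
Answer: 64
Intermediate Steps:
g(Q) = 3 (g(Q) = 2 + 1 = 3)
j = 5 (j = (-2 + 1)*(-5) = -1*(-5) = 5)
(g((3 - 5)*(5 + 4)) + j)² = (3 + 5)² = 8² = 64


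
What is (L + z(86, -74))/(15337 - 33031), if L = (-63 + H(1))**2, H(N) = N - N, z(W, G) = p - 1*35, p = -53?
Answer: -3881/17694 ≈ -0.21934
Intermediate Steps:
z(W, G) = -88 (z(W, G) = -53 - 1*35 = -53 - 35 = -88)
H(N) = 0
L = 3969 (L = (-63 + 0)**2 = (-63)**2 = 3969)
(L + z(86, -74))/(15337 - 33031) = (3969 - 88)/(15337 - 33031) = 3881/(-17694) = 3881*(-1/17694) = -3881/17694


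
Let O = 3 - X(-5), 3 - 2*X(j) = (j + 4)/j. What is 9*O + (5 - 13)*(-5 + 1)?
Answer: 232/5 ≈ 46.400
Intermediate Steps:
X(j) = 3/2 - (4 + j)/(2*j) (X(j) = 3/2 - (j + 4)/(2*j) = 3/2 - (4 + j)/(2*j))
O = 8/5 (O = 3 - (-2 - 5)/(-5) = 3 - (-1)*(-7)/5 = 3 - 1*7/5 = 3 - 7/5 = 8/5 ≈ 1.6000)
9*O + (5 - 13)*(-5 + 1) = 9*(8/5) + (5 - 13)*(-5 + 1) = 72/5 - 8*(-4) = 72/5 + 32 = 232/5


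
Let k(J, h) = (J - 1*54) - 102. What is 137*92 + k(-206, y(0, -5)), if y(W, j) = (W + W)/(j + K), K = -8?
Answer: 12242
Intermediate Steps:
y(W, j) = 2*W/(-8 + j) (y(W, j) = (W + W)/(j - 8) = (2*W)/(-8 + j) = 2*W/(-8 + j))
k(J, h) = -156 + J (k(J, h) = (J - 54) - 102 = (-54 + J) - 102 = -156 + J)
137*92 + k(-206, y(0, -5)) = 137*92 + (-156 - 206) = 12604 - 362 = 12242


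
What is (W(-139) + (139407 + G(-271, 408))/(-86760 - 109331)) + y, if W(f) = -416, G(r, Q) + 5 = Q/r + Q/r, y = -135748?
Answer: -7235882741530/53140661 ≈ -1.3616e+5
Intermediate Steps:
G(r, Q) = -5 + 2*Q/r (G(r, Q) = -5 + (Q/r + Q/r) = -5 + 2*Q/r)
(W(-139) + (139407 + G(-271, 408))/(-86760 - 109331)) + y = (-416 + (139407 + (-5 + 2*408/(-271)))/(-86760 - 109331)) - 135748 = (-416 + (139407 + (-5 + 2*408*(-1/271)))/(-196091)) - 135748 = (-416 + (139407 + (-5 - 816/271))*(-1/196091)) - 135748 = (-416 + (139407 - 2171/271)*(-1/196091)) - 135748 = (-416 + (37777126/271)*(-1/196091)) - 135748 = (-416 - 37777126/53140661) - 135748 = -22144292102/53140661 - 135748 = -7235882741530/53140661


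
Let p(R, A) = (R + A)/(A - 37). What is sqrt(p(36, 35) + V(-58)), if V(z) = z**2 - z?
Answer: sqrt(13546)/2 ≈ 58.194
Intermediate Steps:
p(R, A) = (A + R)/(-37 + A)
sqrt(p(36, 35) + V(-58)) = sqrt((35 + 36)/(-37 + 35) - 58*(-1 - 58)) = sqrt(71/(-2) - 58*(-59)) = sqrt(-1/2*71 + 3422) = sqrt(-71/2 + 3422) = sqrt(6773/2) = sqrt(13546)/2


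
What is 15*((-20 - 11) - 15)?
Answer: -690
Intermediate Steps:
15*((-20 - 11) - 15) = 15*(-31 - 15) = 15*(-46) = -690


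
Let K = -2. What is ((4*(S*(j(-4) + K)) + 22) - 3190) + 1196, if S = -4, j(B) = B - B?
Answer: -1940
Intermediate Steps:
j(B) = 0
((4*(S*(j(-4) + K)) + 22) - 3190) + 1196 = ((4*(-4*(0 - 2)) + 22) - 3190) + 1196 = ((4*(-4*(-2)) + 22) - 3190) + 1196 = ((4*8 + 22) - 3190) + 1196 = ((32 + 22) - 3190) + 1196 = (54 - 3190) + 1196 = -3136 + 1196 = -1940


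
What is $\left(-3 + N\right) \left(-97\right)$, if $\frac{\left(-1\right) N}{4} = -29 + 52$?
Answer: $9215$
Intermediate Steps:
$N = -92$ ($N = - 4 \left(-29 + 52\right) = \left(-4\right) 23 = -92$)
$\left(-3 + N\right) \left(-97\right) = \left(-3 - 92\right) \left(-97\right) = \left(-95\right) \left(-97\right) = 9215$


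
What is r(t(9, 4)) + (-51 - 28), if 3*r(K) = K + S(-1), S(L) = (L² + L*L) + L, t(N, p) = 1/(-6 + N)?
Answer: -707/9 ≈ -78.556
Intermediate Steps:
S(L) = L + 2*L² (S(L) = (L² + L²) + L = 2*L² + L = L + 2*L²)
r(K) = ⅓ + K/3 (r(K) = (K - (1 + 2*(-1)))/3 = (K - (1 - 2))/3 = (K - 1*(-1))/3 = (K + 1)/3 = (1 + K)/3 = ⅓ + K/3)
r(t(9, 4)) + (-51 - 28) = (⅓ + 1/(3*(-6 + 9))) + (-51 - 28) = (⅓ + (⅓)/3) - 79 = (⅓ + (⅓)*(⅓)) - 79 = (⅓ + ⅑) - 79 = 4/9 - 79 = -707/9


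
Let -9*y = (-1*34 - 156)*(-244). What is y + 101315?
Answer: 865475/9 ≈ 96164.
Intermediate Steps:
y = -46360/9 (y = -(-1*34 - 156)*(-244)/9 = -(-34 - 156)*(-244)/9 = -(-190)*(-244)/9 = -⅑*46360 = -46360/9 ≈ -5151.1)
y + 101315 = -46360/9 + 101315 = 865475/9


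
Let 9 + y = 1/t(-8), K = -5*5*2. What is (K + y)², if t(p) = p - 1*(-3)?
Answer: 87616/25 ≈ 3504.6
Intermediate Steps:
t(p) = 3 + p (t(p) = p + 3 = 3 + p)
K = -50 (K = -25*2 = -50)
y = -46/5 (y = -9 + 1/(3 - 8) = -9 + 1/(-5) = -9 - ⅕ = -46/5 ≈ -9.2000)
(K + y)² = (-50 - 46/5)² = (-296/5)² = 87616/25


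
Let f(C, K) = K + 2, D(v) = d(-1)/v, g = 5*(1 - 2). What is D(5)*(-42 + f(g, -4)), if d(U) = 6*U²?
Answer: -264/5 ≈ -52.800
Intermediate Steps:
g = -5 (g = 5*(-1) = -5)
D(v) = 6/v (D(v) = (6*(-1)²)/v = (6*1)/v = 6/v)
f(C, K) = 2 + K
D(5)*(-42 + f(g, -4)) = (6/5)*(-42 + (2 - 4)) = (6*(⅕))*(-42 - 2) = (6/5)*(-44) = -264/5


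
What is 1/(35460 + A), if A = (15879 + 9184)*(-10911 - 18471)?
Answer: -1/736365606 ≈ -1.3580e-9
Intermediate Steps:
A = -736401066 (A = 25063*(-29382) = -736401066)
1/(35460 + A) = 1/(35460 - 736401066) = 1/(-736365606) = -1/736365606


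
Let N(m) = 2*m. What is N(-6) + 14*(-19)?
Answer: -278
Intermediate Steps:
N(-6) + 14*(-19) = 2*(-6) + 14*(-19) = -12 - 266 = -278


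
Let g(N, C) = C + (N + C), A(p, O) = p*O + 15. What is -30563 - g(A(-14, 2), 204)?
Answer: -30958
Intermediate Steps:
A(p, O) = 15 + O*p (A(p, O) = O*p + 15 = 15 + O*p)
g(N, C) = N + 2*C (g(N, C) = C + (C + N) = N + 2*C)
-30563 - g(A(-14, 2), 204) = -30563 - ((15 + 2*(-14)) + 2*204) = -30563 - ((15 - 28) + 408) = -30563 - (-13 + 408) = -30563 - 1*395 = -30563 - 395 = -30958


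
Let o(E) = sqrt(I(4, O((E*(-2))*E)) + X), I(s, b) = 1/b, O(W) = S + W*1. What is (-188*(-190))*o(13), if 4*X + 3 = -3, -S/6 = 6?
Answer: 35720*I*sqrt(52547)/187 ≈ 43787.0*I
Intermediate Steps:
S = -36 (S = -6*6 = -36)
O(W) = -36 + W (O(W) = -36 + W*1 = -36 + W)
X = -3/2 (X = -3/4 + (1/4)*(-3) = -3/4 - 3/4 = -3/2 ≈ -1.5000)
I(s, b) = 1/b
o(E) = sqrt(-3/2 + 1/(-36 - 2*E**2)) (o(E) = sqrt(1/(-36 + (E*(-2))*E) - 3/2) = sqrt(1/(-36 + (-2*E)*E) - 3/2) = sqrt(1/(-36 - 2*E**2) - 3/2) = sqrt(-3/2 + 1/(-36 - 2*E**2)))
(-188*(-190))*o(13) = (-188*(-190))*(sqrt(2)*sqrt((55 + 3*13**2)/(-18 - 1*13**2))/2) = 35720*(sqrt(2)*sqrt((55 + 3*169)/(-18 - 1*169))/2) = 35720*(sqrt(2)*sqrt((55 + 507)/(-18 - 169))/2) = 35720*(sqrt(2)*sqrt(562/(-187))/2) = 35720*(sqrt(2)*sqrt(-1/187*562)/2) = 35720*(sqrt(2)*sqrt(-562/187)/2) = 35720*(sqrt(2)*(I*sqrt(105094)/187)/2) = 35720*(I*sqrt(52547)/187) = 35720*I*sqrt(52547)/187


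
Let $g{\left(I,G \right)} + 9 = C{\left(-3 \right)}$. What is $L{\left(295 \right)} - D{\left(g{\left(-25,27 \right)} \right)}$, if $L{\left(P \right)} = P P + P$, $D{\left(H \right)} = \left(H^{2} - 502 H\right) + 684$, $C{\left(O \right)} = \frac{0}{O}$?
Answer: $82037$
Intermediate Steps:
$C{\left(O \right)} = 0$
$g{\left(I,G \right)} = -9$ ($g{\left(I,G \right)} = -9 + 0 = -9$)
$D{\left(H \right)} = 684 + H^{2} - 502 H$
$L{\left(P \right)} = P + P^{2}$ ($L{\left(P \right)} = P^{2} + P = P + P^{2}$)
$L{\left(295 \right)} - D{\left(g{\left(-25,27 \right)} \right)} = 295 \left(1 + 295\right) - \left(684 + \left(-9\right)^{2} - -4518\right) = 295 \cdot 296 - \left(684 + 81 + 4518\right) = 87320 - 5283 = 82037$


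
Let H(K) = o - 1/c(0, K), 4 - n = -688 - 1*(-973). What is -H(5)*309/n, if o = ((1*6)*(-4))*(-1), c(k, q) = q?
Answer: 36771/1405 ≈ 26.172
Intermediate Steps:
n = -281 (n = 4 - (-688 - 1*(-973)) = 4 - (-688 + 973) = 4 - 1*285 = 4 - 285 = -281)
o = 24 (o = (6*(-4))*(-1) = -24*(-1) = 24)
H(K) = 24 - 1/K
-H(5)*309/n = -(24 - 1/5)*309/(-281) = -(24 - 1*1/5)*309*(-1/281) = -(24 - 1/5)*(-309)/281 = -119*(-309)/(5*281) = -1*(-36771/1405) = 36771/1405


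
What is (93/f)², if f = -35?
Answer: 8649/1225 ≈ 7.0604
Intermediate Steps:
(93/f)² = (93/(-35))² = (93*(-1/35))² = (-93/35)² = 8649/1225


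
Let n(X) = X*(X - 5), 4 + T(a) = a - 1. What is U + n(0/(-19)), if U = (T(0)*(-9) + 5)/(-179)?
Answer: -50/179 ≈ -0.27933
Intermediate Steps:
T(a) = -5 + a (T(a) = -4 + (a - 1) = -4 + (-1 + a) = -5 + a)
n(X) = X*(-5 + X)
U = -50/179 (U = ((-5 + 0)*(-9) + 5)/(-179) = (-5*(-9) + 5)*(-1/179) = (45 + 5)*(-1/179) = 50*(-1/179) = -50/179 ≈ -0.27933)
U + n(0/(-19)) = -50/179 + (0/(-19))*(-5 + 0/(-19)) = -50/179 + (0*(-1/19))*(-5 + 0*(-1/19)) = -50/179 + 0*(-5 + 0) = -50/179 + 0*(-5) = -50/179 + 0 = -50/179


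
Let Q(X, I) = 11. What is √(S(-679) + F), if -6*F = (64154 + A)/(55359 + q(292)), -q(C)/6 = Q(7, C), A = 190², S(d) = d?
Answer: 4*I*√2649032337/7899 ≈ 26.063*I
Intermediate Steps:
A = 36100
q(C) = -66 (q(C) = -6*11 = -66)
F = -2387/7899 (F = -(64154 + 36100)/(6*(55359 - 66)) = -16709/55293 = -⅙*4774/2633 = -2387/7899 ≈ -0.30219)
√(S(-679) + F) = √(-679 - 2387/7899) = √(-5365808/7899) = 4*I*√2649032337/7899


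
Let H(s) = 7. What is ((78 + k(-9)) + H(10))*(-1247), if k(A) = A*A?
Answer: -207002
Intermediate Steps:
k(A) = A²
((78 + k(-9)) + H(10))*(-1247) = ((78 + (-9)²) + 7)*(-1247) = ((78 + 81) + 7)*(-1247) = (159 + 7)*(-1247) = 166*(-1247) = -207002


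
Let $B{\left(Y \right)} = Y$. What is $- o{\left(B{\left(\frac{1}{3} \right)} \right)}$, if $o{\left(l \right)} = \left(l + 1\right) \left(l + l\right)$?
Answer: $- \frac{8}{9} \approx -0.88889$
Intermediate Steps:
$o{\left(l \right)} = 2 l \left(1 + l\right)$ ($o{\left(l \right)} = \left(1 + l\right) 2 l = 2 l \left(1 + l\right)$)
$- o{\left(B{\left(\frac{1}{3} \right)} \right)} = - \frac{2 \left(1 + \frac{1}{3}\right)}{3} = - \frac{2 \cdot 4}{3 \cdot 3} = \left(-1\right) \frac{8}{9} = - \frac{8}{9}$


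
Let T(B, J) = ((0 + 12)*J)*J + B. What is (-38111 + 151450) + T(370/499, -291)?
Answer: 563626359/499 ≈ 1.1295e+6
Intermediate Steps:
T(B, J) = B + 12*J² (T(B, J) = (12*J)*J + B = 12*J² + B = B + 12*J²)
(-38111 + 151450) + T(370/499, -291) = (-38111 + 151450) + (370/499 + 12*(-291)²) = 113339 + (370*(1/499) + 12*84681) = 113339 + (370/499 + 1016172) = 113339 + 507070198/499 = 563626359/499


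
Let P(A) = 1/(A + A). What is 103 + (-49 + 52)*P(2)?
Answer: 415/4 ≈ 103.75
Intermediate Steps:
P(A) = 1/(2*A)
103 + (-49 + 52)*P(2) = 103 + (-49 + 52)*((½)/2) = 103 + 3*((½)*(½)) = 103 + 3*(¼) = 103 + ¾ = 415/4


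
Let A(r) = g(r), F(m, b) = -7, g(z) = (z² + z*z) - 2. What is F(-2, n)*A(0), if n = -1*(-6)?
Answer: 14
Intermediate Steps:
g(z) = -2 + 2*z² (g(z) = (z² + z²) - 2 = 2*z² - 2 = -2 + 2*z²)
n = 6
A(r) = -2 + 2*r²
F(-2, n)*A(0) = -7*(-2 + 2*0²) = -7*(-2 + 2*0) = -7*(-2 + 0) = -7*(-2) = 14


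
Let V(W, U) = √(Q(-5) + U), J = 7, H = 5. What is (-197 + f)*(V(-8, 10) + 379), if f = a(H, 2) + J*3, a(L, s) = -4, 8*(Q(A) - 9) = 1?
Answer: -68220 - 135*√34 ≈ -69007.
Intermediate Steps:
Q(A) = 73/8 (Q(A) = 9 + (⅛)*1 = 9 + ⅛ = 73/8)
V(W, U) = √(73/8 + U)
f = 17 (f = -4 + 7*3 = -4 + 21 = 17)
(-197 + f)*(V(-8, 10) + 379) = (-197 + 17)*(√(146 + 16*10)/4 + 379) = -180*(√(146 + 160)/4 + 379) = -180*(√306/4 + 379) = -180*((3*√34)/4 + 379) = -180*(3*√34/4 + 379) = -180*(379 + 3*√34/4) = -68220 - 135*√34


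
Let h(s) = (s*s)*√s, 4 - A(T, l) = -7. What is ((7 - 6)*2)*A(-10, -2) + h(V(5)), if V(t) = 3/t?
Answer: 22 + 9*√15/125 ≈ 22.279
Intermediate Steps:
A(T, l) = 11 (A(T, l) = 4 - 1*(-7) = 4 + 7 = 11)
h(s) = s^(5/2) (h(s) = s²*√s = s^(5/2))
((7 - 6)*2)*A(-10, -2) + h(V(5)) = ((7 - 6)*2)*11 + (3/5)^(5/2) = (1*2)*11 + (3*(⅕))^(5/2) = 2*11 + (⅗)^(5/2) = 22 + 9*√15/125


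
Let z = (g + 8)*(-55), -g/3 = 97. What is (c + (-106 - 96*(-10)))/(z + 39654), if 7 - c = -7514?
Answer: 8375/55219 ≈ 0.15167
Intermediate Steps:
g = -291 (g = -3*97 = -291)
c = 7521 (c = 7 - 1*(-7514) = 7 + 7514 = 7521)
z = 15565 (z = (-291 + 8)*(-55) = -283*(-55) = 15565)
(c + (-106 - 96*(-10)))/(z + 39654) = (7521 + (-106 - 96*(-10)))/(15565 + 39654) = (7521 + (-106 + 960))/55219 = (7521 + 854)*(1/55219) = 8375*(1/55219) = 8375/55219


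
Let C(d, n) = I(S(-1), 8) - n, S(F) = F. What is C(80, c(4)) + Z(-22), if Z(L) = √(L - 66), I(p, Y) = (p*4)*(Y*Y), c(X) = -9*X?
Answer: -220 + 2*I*√22 ≈ -220.0 + 9.3808*I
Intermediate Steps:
I(p, Y) = 4*p*Y² (I(p, Y) = (4*p)*Y² = 4*p*Y²)
Z(L) = √(-66 + L)
C(d, n) = -256 - n (C(d, n) = 4*(-1)*8² - n = 4*(-1)*64 - n = -256 - n)
C(80, c(4)) + Z(-22) = (-256 - (-9)*4) + √(-66 - 22) = (-256 - 1*(-36)) + √(-88) = (-256 + 36) + 2*I*√22 = -220 + 2*I*√22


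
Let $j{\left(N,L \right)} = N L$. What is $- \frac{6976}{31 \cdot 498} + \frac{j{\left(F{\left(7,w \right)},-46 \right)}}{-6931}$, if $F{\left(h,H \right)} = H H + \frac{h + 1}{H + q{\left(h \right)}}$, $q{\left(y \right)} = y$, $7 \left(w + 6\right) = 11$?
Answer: $- \frac{2367707698}{7864557183} \approx -0.30106$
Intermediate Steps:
$w = - \frac{31}{7}$ ($w = -6 + \frac{1}{7} \cdot 11 = -6 + \frac{11}{7} = - \frac{31}{7} \approx -4.4286$)
$F{\left(h,H \right)} = H^{2} + \frac{1 + h}{H + h}$ ($F{\left(h,H \right)} = H H + \frac{h + 1}{H + h} = H^{2} + \frac{1 + h}{H + h}$)
$j{\left(N,L \right)} = L N$
$- \frac{6976}{31 \cdot 498} + \frac{j{\left(F{\left(7,w \right)},-46 \right)}}{-6931} = - \frac{6976}{31 \cdot 498} + \frac{\left(-46\right) \frac{1 + 7 + \left(- \frac{31}{7}\right)^{3} + 7 \left(- \frac{31}{7}\right)^{2}}{- \frac{31}{7} + 7}}{-6931} = - \frac{6976}{15438} + - 46 \frac{1 + 7 - \frac{29791}{343} + 7 \cdot \frac{961}{49}}{\frac{18}{7}} \left(- \frac{1}{6931}\right) = \left(-6976\right) \frac{1}{15438} + - 46 \frac{7 \left(1 + 7 - \frac{29791}{343} + \frac{961}{7}\right)}{18} \left(- \frac{1}{6931}\right) = - \frac{3488}{7719} + - 46 \cdot \frac{7}{18} \cdot \frac{20042}{343} \left(- \frac{1}{6931}\right) = - \frac{3488}{7719} + \left(-46\right) \frac{10021}{441} \left(- \frac{1}{6931}\right) = - \frac{3488}{7719} - - \frac{460966}{3056571} = - \frac{3488}{7719} + \frac{460966}{3056571} = - \frac{2367707698}{7864557183}$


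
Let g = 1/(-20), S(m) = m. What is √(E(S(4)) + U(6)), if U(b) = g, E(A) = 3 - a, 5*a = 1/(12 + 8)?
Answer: 7*√6/10 ≈ 1.7146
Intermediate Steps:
a = 1/100 (a = 1/(5*(12 + 8)) = (⅕)/20 = (⅕)*(1/20) = 1/100 ≈ 0.010000)
E(A) = 299/100 (E(A) = 3 - 1*1/100 = 3 - 1/100 = 299/100)
g = -1/20 ≈ -0.050000
U(b) = -1/20
√(E(S(4)) + U(6)) = √(299/100 - 1/20) = √(147/50) = 7*√6/10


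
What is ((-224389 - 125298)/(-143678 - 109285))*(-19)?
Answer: -6644053/252963 ≈ -26.265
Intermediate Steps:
((-224389 - 125298)/(-143678 - 109285))*(-19) = -349687/(-252963)*(-19) = -349687*(-1/252963)*(-19) = (349687/252963)*(-19) = -6644053/252963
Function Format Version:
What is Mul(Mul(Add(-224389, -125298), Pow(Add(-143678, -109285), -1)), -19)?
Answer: Rational(-6644053, 252963) ≈ -26.265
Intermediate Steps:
Mul(Mul(Add(-224389, -125298), Pow(Add(-143678, -109285), -1)), -19) = Mul(Mul(-349687, Pow(-252963, -1)), -19) = Mul(Mul(-349687, Rational(-1, 252963)), -19) = Mul(Rational(349687, 252963), -19) = Rational(-6644053, 252963)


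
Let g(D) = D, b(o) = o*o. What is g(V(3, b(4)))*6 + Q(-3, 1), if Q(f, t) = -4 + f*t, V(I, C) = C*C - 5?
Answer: 1499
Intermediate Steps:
b(o) = o²
V(I, C) = -5 + C² (V(I, C) = C² - 5 = -5 + C²)
g(V(3, b(4)))*6 + Q(-3, 1) = (-5 + (4²)²)*6 + (-4 - 3*1) = (-5 + 16²)*6 + (-4 - 3) = (-5 + 256)*6 - 7 = 251*6 - 7 = 1506 - 7 = 1499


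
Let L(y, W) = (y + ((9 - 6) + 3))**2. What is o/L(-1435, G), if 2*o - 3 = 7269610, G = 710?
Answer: 7269613/4084082 ≈ 1.7800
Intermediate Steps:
o = 7269613/2 (o = 3/2 + (1/2)*7269610 = 3/2 + 3634805 = 7269613/2 ≈ 3.6348e+6)
L(y, W) = (6 + y)**2 (L(y, W) = (y + (3 + 3))**2 = (y + 6)**2 = (6 + y)**2)
o/L(-1435, G) = 7269613/(2*((6 - 1435)**2)) = 7269613/(2*((-1429)**2)) = (7269613/2)/2042041 = (7269613/2)*(1/2042041) = 7269613/4084082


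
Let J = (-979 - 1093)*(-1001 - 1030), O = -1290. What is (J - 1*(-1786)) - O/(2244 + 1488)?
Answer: 2618631411/622 ≈ 4.2100e+6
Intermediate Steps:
J = 4208232 (J = -2072*(-2031) = 4208232)
(J - 1*(-1786)) - O/(2244 + 1488) = (4208232 - 1*(-1786)) - (-1290)/(2244 + 1488) = (4208232 + 1786) - (-1290)/3732 = 4210018 - (-1290)/3732 = 4210018 - 1*(-215/622) = 4210018 + 215/622 = 2618631411/622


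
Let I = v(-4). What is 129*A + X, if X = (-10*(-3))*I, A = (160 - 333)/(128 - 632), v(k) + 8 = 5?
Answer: -7681/168 ≈ -45.720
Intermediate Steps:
v(k) = -3 (v(k) = -8 + 5 = -3)
I = -3
A = 173/504 (A = -173/(-504) = -173*(-1/504) = 173/504 ≈ 0.34325)
X = -90 (X = -10*(-3)*(-3) = 30*(-3) = -90)
129*A + X = 129*(173/504) - 90 = 7439/168 - 90 = -7681/168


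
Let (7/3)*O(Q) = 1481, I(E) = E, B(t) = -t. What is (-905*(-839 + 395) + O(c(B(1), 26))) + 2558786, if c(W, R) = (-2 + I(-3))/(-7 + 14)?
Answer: 20728685/7 ≈ 2.9612e+6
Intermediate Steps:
c(W, R) = -5/7 (c(W, R) = (-2 - 3)/(-7 + 14) = -5/7)
O(Q) = 4443/7 (O(Q) = (3/7)*1481 = 4443/7)
(-905*(-839 + 395) + O(c(B(1), 26))) + 2558786 = (-905*(-839 + 395) + 4443/7) + 2558786 = (-905*(-444) + 4443/7) + 2558786 = (401820 + 4443/7) + 2558786 = 2817183/7 + 2558786 = 20728685/7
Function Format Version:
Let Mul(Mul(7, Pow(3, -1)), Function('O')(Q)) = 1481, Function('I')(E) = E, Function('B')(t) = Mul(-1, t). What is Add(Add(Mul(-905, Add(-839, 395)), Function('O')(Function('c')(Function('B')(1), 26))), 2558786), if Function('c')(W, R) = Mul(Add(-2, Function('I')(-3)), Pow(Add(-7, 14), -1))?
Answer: Rational(20728685, 7) ≈ 2.9612e+6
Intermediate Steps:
Function('c')(W, R) = Rational(-5, 7) (Function('c')(W, R) = Mul(Add(-2, -3), Pow(Add(-7, 14), -1)) = Mul(-5, Pow(7, -1)) = Mul(-5, Rational(1, 7)) = Rational(-5, 7))
Function('O')(Q) = Rational(4443, 7) (Function('O')(Q) = Mul(Rational(3, 7), 1481) = Rational(4443, 7))
Add(Add(Mul(-905, Add(-839, 395)), Function('O')(Function('c')(Function('B')(1), 26))), 2558786) = Add(Add(Mul(-905, Add(-839, 395)), Rational(4443, 7)), 2558786) = Add(Add(Mul(-905, -444), Rational(4443, 7)), 2558786) = Add(Add(401820, Rational(4443, 7)), 2558786) = Add(Rational(2817183, 7), 2558786) = Rational(20728685, 7)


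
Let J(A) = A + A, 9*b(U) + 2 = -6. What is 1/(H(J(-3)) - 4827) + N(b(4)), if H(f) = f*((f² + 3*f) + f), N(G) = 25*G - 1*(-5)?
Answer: -253118/14697 ≈ -17.222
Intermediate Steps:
b(U) = -8/9 (b(U) = -2/9 + (⅑)*(-6) = -2/9 - ⅔ = -8/9)
N(G) = 5 + 25*G (N(G) = 25*G + 5 = 5 + 25*G)
J(A) = 2*A
H(f) = f*(f² + 4*f)
1/(H(J(-3)) - 4827) + N(b(4)) = 1/((2*(-3))²*(4 + 2*(-3)) - 4827) + (5 + 25*(-8/9)) = 1/((-6)²*(4 - 6) - 4827) + (5 - 200/9) = 1/(36*(-2) - 4827) - 155/9 = 1/(-72 - 4827) - 155/9 = 1/(-4899) - 155/9 = -1/4899 - 155/9 = -253118/14697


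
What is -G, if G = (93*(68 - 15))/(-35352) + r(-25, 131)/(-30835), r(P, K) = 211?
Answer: 53148329/363359640 ≈ 0.14627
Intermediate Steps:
G = -53148329/363359640 (G = (93*(68 - 15))/(-35352) + 211/(-30835) = (93*53)*(-1/35352) + 211*(-1/30835) = 4929*(-1/35352) - 211/30835 = -1643/11784 - 211/30835 = -53148329/363359640 ≈ -0.14627)
-G = -1*(-53148329/363359640) = 53148329/363359640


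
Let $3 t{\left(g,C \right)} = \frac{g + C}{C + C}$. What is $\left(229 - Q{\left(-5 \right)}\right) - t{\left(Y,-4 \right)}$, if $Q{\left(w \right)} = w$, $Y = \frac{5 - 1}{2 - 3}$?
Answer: $\frac{701}{3} \approx 233.67$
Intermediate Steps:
$Y = -4$ ($Y = \frac{4}{-1} = 4 \left(-1\right) = -4$)
$t{\left(g,C \right)} = \frac{C + g}{6 C}$ ($t{\left(g,C \right)} = \frac{\left(g + C\right) \frac{1}{C + C}}{3} = \frac{\left(C + g\right) \frac{1}{2 C}}{3} = \frac{\frac{1}{2} \frac{1}{C} \left(C + g\right)}{3} = \frac{C + g}{6 C}$)
$\left(229 - Q{\left(-5 \right)}\right) - t{\left(Y,-4 \right)} = \left(229 - -5\right) - \frac{-4 - 4}{6 \left(-4\right)} = \left(229 + 5\right) - \frac{1}{6} \left(- \frac{1}{4}\right) \left(-8\right) = 234 - \frac{1}{3} = \frac{701}{3}$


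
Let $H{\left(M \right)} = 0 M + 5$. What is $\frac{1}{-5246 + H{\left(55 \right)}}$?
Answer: $- \frac{1}{5241} \approx -0.0001908$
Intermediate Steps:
$H{\left(M \right)} = 5$ ($H{\left(M \right)} = 0 + 5 = 5$)
$\frac{1}{-5246 + H{\left(55 \right)}} = \frac{1}{-5246 + 5} = \frac{1}{-5241} = - \frac{1}{5241}$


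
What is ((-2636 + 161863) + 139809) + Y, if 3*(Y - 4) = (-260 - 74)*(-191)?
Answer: 960914/3 ≈ 3.2030e+5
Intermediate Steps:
Y = 63806/3 (Y = 4 + ((-260 - 74)*(-191))/3 = 4 + (-334*(-191))/3 = 4 + (1/3)*63794 = 4 + 63794/3 = 63806/3 ≈ 21269.)
((-2636 + 161863) + 139809) + Y = ((-2636 + 161863) + 139809) + 63806/3 = (159227 + 139809) + 63806/3 = 299036 + 63806/3 = 960914/3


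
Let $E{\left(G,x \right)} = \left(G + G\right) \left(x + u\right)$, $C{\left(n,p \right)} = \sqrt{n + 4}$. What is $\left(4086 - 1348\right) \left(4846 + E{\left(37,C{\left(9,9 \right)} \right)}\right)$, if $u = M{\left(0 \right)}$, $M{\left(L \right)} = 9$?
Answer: $15091856 + 202612 \sqrt{13} \approx 1.5822 \cdot 10^{7}$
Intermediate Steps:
$u = 9$
$C{\left(n,p \right)} = \sqrt{4 + n}$
$E{\left(G,x \right)} = 2 G \left(9 + x\right)$ ($E{\left(G,x \right)} = \left(G + G\right) \left(x + 9\right) = 2 G \left(9 + x\right)$)
$\left(4086 - 1348\right) \left(4846 + E{\left(37,C{\left(9,9 \right)} \right)}\right) = \left(4086 - 1348\right) \left(4846 + 2 \cdot 37 \left(9 + \sqrt{4 + 9}\right)\right) = 2738 \left(4846 + 2 \cdot 37 \left(9 + \sqrt{13}\right)\right) = 2738 \left(4846 + \left(666 + 74 \sqrt{13}\right)\right) = 2738 \left(5512 + 74 \sqrt{13}\right) = 15091856 + 202612 \sqrt{13}$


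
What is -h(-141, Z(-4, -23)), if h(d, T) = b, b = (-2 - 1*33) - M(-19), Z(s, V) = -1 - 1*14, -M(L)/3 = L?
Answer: 92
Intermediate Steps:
M(L) = -3*L
Z(s, V) = -15 (Z(s, V) = -1 - 14 = -15)
b = -92 (b = (-2 - 1*33) - (-3)*(-19) = (-2 - 33) - 1*57 = -35 - 57 = -92)
h(d, T) = -92
-h(-141, Z(-4, -23)) = -1*(-92) = 92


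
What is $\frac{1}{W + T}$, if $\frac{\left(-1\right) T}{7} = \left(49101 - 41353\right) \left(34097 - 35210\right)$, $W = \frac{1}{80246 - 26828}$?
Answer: $\frac{53418}{3224559835225} \approx 1.6566 \cdot 10^{-8}$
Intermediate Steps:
$W = \frac{1}{53418} \approx 1.872 \cdot 10^{-5}$
$T = 60364668$ ($T = - 7 \left(49101 - 41353\right) \left(34097 - 35210\right) = - 7 \cdot 7748 \left(-1113\right) = \left(-7\right) \left(-8623524\right) = 60364668$)
$\frac{1}{W + T} = \frac{1}{\frac{1}{53418} + 60364668} = \frac{1}{\frac{3224559835225}{53418}} = \frac{53418}{3224559835225}$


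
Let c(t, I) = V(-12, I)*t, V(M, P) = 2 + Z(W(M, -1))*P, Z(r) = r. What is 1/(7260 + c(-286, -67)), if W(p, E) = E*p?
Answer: 1/236632 ≈ 4.2260e-6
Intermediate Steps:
V(M, P) = 2 - M*P (V(M, P) = 2 + (-M)*P = 2 - M*P)
c(t, I) = t*(2 + 12*I) (c(t, I) = (2 - 1*(-12)*I)*t = (2 + 12*I)*t = t*(2 + 12*I))
1/(7260 + c(-286, -67)) = 1/(7260 + 2*(-286)*(1 + 6*(-67))) = 1/(7260 + 2*(-286)*(1 - 402)) = 1/(7260 + 2*(-286)*(-401)) = 1/(7260 + 229372) = 1/236632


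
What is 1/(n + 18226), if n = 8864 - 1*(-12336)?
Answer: 1/39426 ≈ 2.5364e-5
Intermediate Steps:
n = 21200 (n = 8864 + 12336 = 21200)
1/(n + 18226) = 1/(21200 + 18226) = 1/39426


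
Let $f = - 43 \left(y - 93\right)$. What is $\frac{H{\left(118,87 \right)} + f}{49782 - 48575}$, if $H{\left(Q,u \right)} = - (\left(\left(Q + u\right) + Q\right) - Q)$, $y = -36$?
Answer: $\frac{5342}{1207} \approx 4.4258$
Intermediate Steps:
$H{\left(Q,u \right)} = - Q - u$ ($H{\left(Q,u \right)} = - (\left(u + 2 Q\right) - Q) = - (Q + u) = - Q - u$)
$f = 5547$ ($f = - 43 \left(-36 - 93\right) = \left(-43\right) \left(-129\right) = 5547$)
$\frac{H{\left(118,87 \right)} + f}{49782 - 48575} = \frac{\left(\left(-1\right) 118 - 87\right) + 5547}{49782 - 48575} = \frac{\left(-118 - 87\right) + 5547}{1207} = \left(-205 + 5547\right) \frac{1}{1207} = 5342 \cdot \frac{1}{1207} = \frac{5342}{1207}$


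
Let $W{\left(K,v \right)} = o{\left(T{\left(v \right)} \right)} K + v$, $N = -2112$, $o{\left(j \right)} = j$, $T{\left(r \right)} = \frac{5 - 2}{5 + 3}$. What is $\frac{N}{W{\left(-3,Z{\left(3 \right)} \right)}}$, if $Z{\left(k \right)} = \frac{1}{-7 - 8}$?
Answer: $\frac{23040}{13} \approx 1772.3$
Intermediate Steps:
$T{\left(r \right)} = \frac{3}{8}$
$Z{\left(k \right)} = - \frac{1}{15}$ ($Z{\left(k \right)} = \frac{1}{-15} = - \frac{1}{15}$)
$W{\left(K,v \right)} = v + \frac{3 K}{8}$ ($W{\left(K,v \right)} = \frac{3 K}{8} + v = v + \frac{3 K}{8}$)
$\frac{N}{W{\left(-3,Z{\left(3 \right)} \right)}} = - \frac{2112}{- \frac{1}{15} + \frac{3}{8} \left(-3\right)} = - \frac{2112}{- \frac{1}{15} - \frac{9}{8}} = - \frac{2112}{- \frac{143}{120}} = \left(-2112\right) \left(- \frac{120}{143}\right) = \frac{23040}{13}$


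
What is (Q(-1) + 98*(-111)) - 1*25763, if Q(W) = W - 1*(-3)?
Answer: -36639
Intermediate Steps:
Q(W) = 3 + W (Q(W) = W + 3 = 3 + W)
(Q(-1) + 98*(-111)) - 1*25763 = ((3 - 1) + 98*(-111)) - 1*25763 = (2 - 10878) - 25763 = -10876 - 25763 = -36639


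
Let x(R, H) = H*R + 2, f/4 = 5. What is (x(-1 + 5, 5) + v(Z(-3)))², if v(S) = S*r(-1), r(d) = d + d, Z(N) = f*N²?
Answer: 114244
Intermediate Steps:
f = 20 (f = 4*5 = 20)
Z(N) = 20*N²
r(d) = 2*d
v(S) = -2*S (v(S) = S*(2*(-1)) = S*(-2) = -2*S)
x(R, H) = 2 + H*R
(x(-1 + 5, 5) + v(Z(-3)))² = ((2 + 5*(-1 + 5)) - 40*(-3)²)² = ((2 + 5*4) - 40*9)² = ((2 + 20) - 2*180)² = (22 - 360)² = (-338)² = 114244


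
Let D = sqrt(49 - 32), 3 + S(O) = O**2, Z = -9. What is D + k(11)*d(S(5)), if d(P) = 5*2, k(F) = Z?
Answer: -90 + sqrt(17) ≈ -85.877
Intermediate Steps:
S(O) = -3 + O**2
k(F) = -9
D = sqrt(17) ≈ 4.1231
d(P) = 10
D + k(11)*d(S(5)) = sqrt(17) - 9*10 = sqrt(17) - 90 = -90 + sqrt(17)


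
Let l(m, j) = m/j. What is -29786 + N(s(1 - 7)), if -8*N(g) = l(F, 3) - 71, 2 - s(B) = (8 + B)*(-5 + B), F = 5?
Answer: -89332/3 ≈ -29777.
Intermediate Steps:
s(B) = 2 - (-5 + B)*(8 + B) (s(B) = 2 - (8 + B)*(-5 + B) = 2 - (-5 + B)*(8 + B))
N(g) = 26/3 (N(g) = -(5/3 - 71)/8 = -⅛*(-208/3) = 26/3)
-29786 + N(s(1 - 7)) = -29786 + 26/3 = -89332/3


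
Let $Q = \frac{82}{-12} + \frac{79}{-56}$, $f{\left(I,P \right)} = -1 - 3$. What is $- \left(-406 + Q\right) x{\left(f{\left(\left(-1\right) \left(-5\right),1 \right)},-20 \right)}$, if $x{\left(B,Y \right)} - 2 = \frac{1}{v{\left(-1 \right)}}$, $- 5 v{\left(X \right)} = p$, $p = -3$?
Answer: $\frac{765523}{504} \approx 1518.9$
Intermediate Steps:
$v{\left(X \right)} = \frac{3}{5}$ ($v{\left(X \right)} = \left(- \frac{1}{5}\right) \left(-3\right) = \frac{3}{5}$)
$f{\left(I,P \right)} = -4$ ($f{\left(I,P \right)} = -1 - 3 = -4$)
$x{\left(B,Y \right)} = \frac{11}{3}$ ($x{\left(B,Y \right)} = 2 + \frac{1}{\frac{3}{5}} = 2 + \frac{5}{3} = \frac{11}{3}$)
$Q = - \frac{1385}{168}$ ($Q = 82 \left(- \frac{1}{12}\right) + 79 \left(- \frac{1}{56}\right) = - \frac{41}{6} - \frac{79}{56} = - \frac{1385}{168} \approx -8.244$)
$- \left(-406 + Q\right) x{\left(f{\left(\left(-1\right) \left(-5\right),1 \right)},-20 \right)} = - \frac{\left(-406 - \frac{1385}{168}\right) 11}{3} = - \frac{\left(-69593\right) 11}{168 \cdot 3} = \left(-1\right) \left(- \frac{765523}{504}\right) = \frac{765523}{504}$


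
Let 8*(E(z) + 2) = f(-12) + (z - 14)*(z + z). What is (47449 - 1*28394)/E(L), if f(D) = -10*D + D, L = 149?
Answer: 76220/20161 ≈ 3.7806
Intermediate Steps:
f(D) = -9*D
E(z) = 23/2 + z*(-14 + z)/4 (E(z) = -2 + (-9*(-12) + (z - 14)*(z + z))/8 = -2 + (108 + (-14 + z)*(2*z))/8 = -2 + (108 + 2*z*(-14 + z))/8 = -2 + (27/2 + z*(-14 + z)/4) = 23/2 + z*(-14 + z)/4)
(47449 - 1*28394)/E(L) = (47449 - 1*28394)/(23/2 - 7/2*149 + (¼)*149²) = (47449 - 28394)/(23/2 - 1043/2 + (¼)*22201) = 19055/(23/2 - 1043/2 + 22201/4) = 19055/(20161/4) = 19055*(4/20161) = 76220/20161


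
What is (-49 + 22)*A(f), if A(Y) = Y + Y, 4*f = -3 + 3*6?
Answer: -405/2 ≈ -202.50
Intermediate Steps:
f = 15/4 (f = (-3 + 3*6)/4 = (-3 + 18)/4 = (¼)*15 = 15/4 ≈ 3.7500)
A(Y) = 2*Y
(-49 + 22)*A(f) = (-49 + 22)*(2*(15/4)) = -27*15/2 = -405/2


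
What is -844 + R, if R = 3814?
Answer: 2970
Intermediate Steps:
-844 + R = -844 + 3814 = 2970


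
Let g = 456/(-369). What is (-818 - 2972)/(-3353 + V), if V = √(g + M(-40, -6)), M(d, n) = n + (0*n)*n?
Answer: 1563068010/1382841797 + 3790*I*√109470/1382841797 ≈ 1.1303 + 0.00090681*I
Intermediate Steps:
M(d, n) = n (M(d, n) = n + 0*n = n + 0 = n)
g = -152/123 (g = 456*(-1/369) = -152/123 ≈ -1.2358)
V = I*√109470/123 (V = √(-152/123 - 6) = √(-890/123) = I*√109470/123 ≈ 2.6899*I)
(-818 - 2972)/(-3353 + V) = (-818 - 2972)/(-3353 + I*√109470/123) = -3790/(-3353 + I*√109470/123)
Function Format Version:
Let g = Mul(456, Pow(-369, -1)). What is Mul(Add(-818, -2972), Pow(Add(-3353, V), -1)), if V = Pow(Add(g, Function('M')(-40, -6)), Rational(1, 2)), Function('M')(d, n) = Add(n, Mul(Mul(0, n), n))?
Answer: Add(Rational(1563068010, 1382841797), Mul(Rational(3790, 1382841797), I, Pow(109470, Rational(1, 2)))) ≈ Add(1.1303, Mul(0.00090681, I))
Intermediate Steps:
Function('M')(d, n) = n (Function('M')(d, n) = Add(n, Mul(0, n)) = Add(n, 0) = n)
g = Rational(-152, 123) (g = Mul(456, Rational(-1, 369)) = Rational(-152, 123) ≈ -1.2358)
V = Mul(Rational(1, 123), I, Pow(109470, Rational(1, 2))) (V = Pow(Add(Rational(-152, 123), -6), Rational(1, 2)) = Pow(Rational(-890, 123), Rational(1, 2)) = Mul(Rational(1, 123), I, Pow(109470, Rational(1, 2))) ≈ Mul(2.6899, I))
Mul(Add(-818, -2972), Pow(Add(-3353, V), -1)) = Mul(Add(-818, -2972), Pow(Add(-3353, Mul(Rational(1, 123), I, Pow(109470, Rational(1, 2)))), -1)) = Mul(-3790, Pow(Add(-3353, Mul(Rational(1, 123), I, Pow(109470, Rational(1, 2)))), -1))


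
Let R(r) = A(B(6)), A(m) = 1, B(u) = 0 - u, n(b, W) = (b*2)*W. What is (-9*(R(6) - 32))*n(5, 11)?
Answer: 30690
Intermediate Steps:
n(b, W) = 2*W*b (n(b, W) = (2*b)*W = 2*W*b)
B(u) = -u
R(r) = 1
(-9*(R(6) - 32))*n(5, 11) = (-9*(1 - 32))*(2*11*5) = -9*(-31)*110 = 279*110 = 30690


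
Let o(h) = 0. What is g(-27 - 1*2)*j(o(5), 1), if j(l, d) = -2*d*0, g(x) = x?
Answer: 0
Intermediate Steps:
j(l, d) = 0
g(-27 - 1*2)*j(o(5), 1) = (-27 - 1*2)*0 = (-27 - 2)*0 = -29*0 = 0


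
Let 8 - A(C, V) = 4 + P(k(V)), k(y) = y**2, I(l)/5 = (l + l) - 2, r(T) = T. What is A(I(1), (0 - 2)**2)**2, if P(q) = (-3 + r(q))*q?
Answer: 41616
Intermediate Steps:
I(l) = -10 + 10*l (I(l) = 5*((l + l) - 2) = 5*(2*l - 2) = 5*(-2 + 2*l) = -10 + 10*l)
P(q) = q*(-3 + q) (P(q) = (-3 + q)*q = q*(-3 + q))
A(C, V) = 4 - V**2*(-3 + V**2) (A(C, V) = 8 - (4 + V**2*(-3 + V**2)) = 8 + (-4 - V**2*(-3 + V**2)) = 4 - V**2*(-3 + V**2))
A(I(1), (0 - 2)**2)**2 = (4 + ((0 - 2)**2)**2*(3 - ((0 - 2)**2)**2))**2 = (4 + ((-2)**2)**2*(3 - ((-2)**2)**2))**2 = (4 + 4**2*(3 - 1*4**2))**2 = (4 + 16*(3 - 1*16))**2 = (4 + 16*(3 - 16))**2 = (4 + 16*(-13))**2 = (4 - 208)**2 = (-204)**2 = 41616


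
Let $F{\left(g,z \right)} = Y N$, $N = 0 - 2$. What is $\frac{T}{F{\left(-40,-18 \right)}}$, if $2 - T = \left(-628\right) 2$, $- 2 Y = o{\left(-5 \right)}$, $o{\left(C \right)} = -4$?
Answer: $- \frac{629}{2} \approx -314.5$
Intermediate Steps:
$Y = 2$ ($Y = \left(- \frac{1}{2}\right) \left(-4\right) = 2$)
$N = -2$
$T = 1258$ ($T = 2 - \left(-628\right) 2 = 2 - -1256 = 2 + 1256 = 1258$)
$F{\left(g,z \right)} = -4$ ($F{\left(g,z \right)} = 2 \left(-2\right) = -4$)
$\frac{T}{F{\left(-40,-18 \right)}} = \frac{1258}{-4} = 1258 \left(- \frac{1}{4}\right) = - \frac{629}{2}$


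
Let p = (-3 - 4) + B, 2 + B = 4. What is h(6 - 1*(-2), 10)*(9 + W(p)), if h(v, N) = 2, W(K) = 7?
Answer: 32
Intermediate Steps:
B = 2 (B = -2 + 4 = 2)
p = -5 (p = (-3 - 4) + 2 = -7 + 2 = -5)
h(6 - 1*(-2), 10)*(9 + W(p)) = 2*(9 + 7) = 2*16 = 32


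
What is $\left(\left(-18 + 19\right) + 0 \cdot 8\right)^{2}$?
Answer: $1$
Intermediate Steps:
$\left(\left(-18 + 19\right) + 0 \cdot 8\right)^{2} = \left(1 + 0\right)^{2} = 1^{2} = 1$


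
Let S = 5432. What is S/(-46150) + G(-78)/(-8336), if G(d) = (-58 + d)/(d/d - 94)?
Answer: -263588971/2236105950 ≈ -0.11788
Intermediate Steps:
G(d) = 58/93 - d/93 (G(d) = (-58 + d)/(1 - 94) = (-58 + d)/(-93) = (-58 + d)*(-1/93) = 58/93 - d/93)
S/(-46150) + G(-78)/(-8336) = 5432/(-46150) + (58/93 - 1/93*(-78))/(-8336) = 5432*(-1/46150) + (58/93 + 26/31)*(-1/8336) = -2716/23075 + (136/93)*(-1/8336) = -2716/23075 - 17/96906 = -263588971/2236105950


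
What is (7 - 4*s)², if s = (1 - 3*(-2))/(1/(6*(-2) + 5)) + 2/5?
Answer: 1014049/25 ≈ 40562.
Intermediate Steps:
s = -243/5 (s = (1 + 6)/(1/(-12 + 5)) + 2*(⅕) = 7/(1/(-7)) + ⅖ = 7/(-⅐) + ⅖ = 7*(-7) + ⅖ = -49 + ⅖ = -243/5 ≈ -48.600)
(7 - 4*s)² = (7 - 4*(-243/5))² = (7 + 972/5)² = (1007/5)² = 1014049/25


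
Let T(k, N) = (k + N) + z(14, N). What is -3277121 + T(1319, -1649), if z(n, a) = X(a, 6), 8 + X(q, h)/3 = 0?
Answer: -3277475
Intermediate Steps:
X(q, h) = -24 (X(q, h) = -24 + 3*0 = -24 + 0 = -24)
z(n, a) = -24
T(k, N) = -24 + N + k (T(k, N) = (k + N) - 24 = (N + k) - 24 = -24 + N + k)
-3277121 + T(1319, -1649) = -3277121 + (-24 - 1649 + 1319) = -3277121 - 354 = -3277475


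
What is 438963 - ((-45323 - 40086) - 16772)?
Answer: 541144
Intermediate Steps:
438963 - ((-45323 - 40086) - 16772) = 438963 - (-85409 - 16772) = 438963 - 1*(-102181) = 438963 + 102181 = 541144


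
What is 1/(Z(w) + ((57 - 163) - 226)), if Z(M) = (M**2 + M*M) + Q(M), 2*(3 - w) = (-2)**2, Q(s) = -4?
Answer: -1/334 ≈ -0.0029940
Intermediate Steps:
w = 1 (w = 3 - 1/2*(-2)**2 = 3 - 1/2*4 = 3 - 2 = 1)
Z(M) = -4 + 2*M**2 (Z(M) = (M**2 + M*M) - 4 = (M**2 + M**2) - 4 = 2*M**2 - 4 = -4 + 2*M**2)
1/(Z(w) + ((57 - 163) - 226)) = 1/((-4 + 2*1**2) + ((57 - 163) - 226)) = 1/((-4 + 2*1) + (-106 - 226)) = 1/((-4 + 2) - 332) = 1/(-2 - 332) = 1/(-334) = -1/334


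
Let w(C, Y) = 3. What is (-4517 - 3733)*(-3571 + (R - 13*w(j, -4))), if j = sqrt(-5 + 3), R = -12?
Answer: 29881500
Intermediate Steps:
j = I*sqrt(2) (j = sqrt(-2) = I*sqrt(2) ≈ 1.4142*I)
(-4517 - 3733)*(-3571 + (R - 13*w(j, -4))) = (-4517 - 3733)*(-3571 + (-12 - 13*3)) = -8250*(-3571 + (-12 - 39)) = -8250*(-3571 - 51) = -8250*(-3622) = 29881500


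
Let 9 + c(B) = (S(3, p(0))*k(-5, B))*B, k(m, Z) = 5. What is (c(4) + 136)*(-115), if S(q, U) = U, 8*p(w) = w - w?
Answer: -14605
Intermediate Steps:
p(w) = 0 (p(w) = (w - w)/8 = (1/8)*0 = 0)
c(B) = -9 (c(B) = -9 + (0*5)*B = -9 + 0*B = -9 + 0 = -9)
(c(4) + 136)*(-115) = (-9 + 136)*(-115) = 127*(-115) = -14605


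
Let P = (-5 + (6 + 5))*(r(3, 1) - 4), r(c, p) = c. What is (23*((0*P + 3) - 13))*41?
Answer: -9430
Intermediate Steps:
P = -6 (P = (-5 + (6 + 5))*(3 - 4) = (-5 + 11)*(-1) = 6*(-1) = -6)
(23*((0*P + 3) - 13))*41 = (23*((0*(-6) + 3) - 13))*41 = (23*((0 + 3) - 13))*41 = (23*(3 - 13))*41 = (23*(-10))*41 = -230*41 = -9430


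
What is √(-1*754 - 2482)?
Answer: 2*I*√809 ≈ 56.886*I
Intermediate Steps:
√(-1*754 - 2482) = √(-754 - 2482) = √(-3236) = 2*I*√809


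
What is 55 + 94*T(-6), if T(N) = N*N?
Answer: 3439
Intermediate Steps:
T(N) = N²
55 + 94*T(-6) = 55 + 94*(-6)² = 55 + 94*36 = 55 + 3384 = 3439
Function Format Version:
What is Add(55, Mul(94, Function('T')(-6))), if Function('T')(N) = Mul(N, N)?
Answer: 3439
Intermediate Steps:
Function('T')(N) = Pow(N, 2)
Add(55, Mul(94, Function('T')(-6))) = Add(55, Mul(94, Pow(-6, 2))) = Add(55, Mul(94, 36)) = Add(55, 3384) = 3439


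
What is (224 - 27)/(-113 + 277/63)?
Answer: -12411/6842 ≈ -1.8139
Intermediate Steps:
(224 - 27)/(-113 + 277/63) = 197/(-113 + 277*(1/63)) = 197/(-113 + 277/63) = 197/(-6842/63) = 197*(-63/6842) = -12411/6842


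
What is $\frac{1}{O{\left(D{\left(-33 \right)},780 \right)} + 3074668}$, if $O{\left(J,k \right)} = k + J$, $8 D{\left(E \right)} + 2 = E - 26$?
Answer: $\frac{8}{24603523} \approx 3.2516 \cdot 10^{-7}$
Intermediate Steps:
$D{\left(E \right)} = - \frac{7}{2} + \frac{E}{8}$ ($D{\left(E \right)} = - \frac{1}{4} + \frac{E - 26}{8} = - \frac{1}{4} + \frac{-26 + E}{8} = - \frac{1}{4} + \left(- \frac{13}{4} + \frac{E}{8}\right) = - \frac{7}{2} + \frac{E}{8}$)
$O{\left(J,k \right)} = J + k$
$\frac{1}{O{\left(D{\left(-33 \right)},780 \right)} + 3074668} = \frac{1}{\left(\left(- \frac{7}{2} + \frac{1}{8} \left(-33\right)\right) + 780\right) + 3074668} = \frac{1}{\left(\left(- \frac{7}{2} - \frac{33}{8}\right) + 780\right) + 3074668} = \frac{1}{\left(- \frac{61}{8} + 780\right) + 3074668} = \frac{1}{\frac{6179}{8} + 3074668} = \frac{1}{\frac{24603523}{8}} = \frac{8}{24603523}$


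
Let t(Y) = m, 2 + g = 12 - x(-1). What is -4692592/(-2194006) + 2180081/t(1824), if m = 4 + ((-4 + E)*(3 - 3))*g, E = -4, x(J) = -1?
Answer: 2391564782427/4388012 ≈ 5.4502e+5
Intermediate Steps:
g = 11 (g = -2 + (12 - 1*(-1)) = -2 + (12 + 1) = -2 + 13 = 11)
m = 4 (m = 4 + ((-4 - 4)*(3 - 3))*11 = 4 - 8*0*11 = 4 + 0*11 = 4 + 0 = 4)
t(Y) = 4
-4692592/(-2194006) + 2180081/t(1824) = -4692592/(-2194006) + 2180081/4 = -4692592*(-1/2194006) + 2180081*(1/4) = 2346296/1097003 + 2180081/4 = 2391564782427/4388012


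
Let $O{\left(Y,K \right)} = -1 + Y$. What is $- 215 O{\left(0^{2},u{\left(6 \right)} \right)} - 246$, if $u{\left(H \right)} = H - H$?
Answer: $-31$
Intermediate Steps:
$u{\left(H \right)} = 0$
$- 215 O{\left(0^{2},u{\left(6 \right)} \right)} - 246 = - 215 \left(-1 + 0^{2}\right) - 246 = - 215 \left(-1 + 0\right) - 246 = \left(-215\right) \left(-1\right) - 246 = 215 - 246 = -31$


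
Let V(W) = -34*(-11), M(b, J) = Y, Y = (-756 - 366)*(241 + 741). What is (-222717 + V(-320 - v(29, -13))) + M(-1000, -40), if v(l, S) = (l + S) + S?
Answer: -1324147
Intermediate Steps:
Y = -1101804 (Y = -1122*982 = -1101804)
M(b, J) = -1101804
v(l, S) = l + 2*S (v(l, S) = (S + l) + S = l + 2*S)
V(W) = 374
(-222717 + V(-320 - v(29, -13))) + M(-1000, -40) = (-222717 + 374) - 1101804 = -222343 - 1101804 = -1324147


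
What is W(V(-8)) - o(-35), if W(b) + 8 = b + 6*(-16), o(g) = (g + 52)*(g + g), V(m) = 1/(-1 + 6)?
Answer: 5431/5 ≈ 1086.2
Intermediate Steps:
V(m) = ⅕ (V(m) = 1/5 = ⅕)
o(g) = 2*g*(52 + g) (o(g) = (52 + g)*(2*g) = 2*g*(52 + g))
W(b) = -104 + b (W(b) = -8 + (b + 6*(-16)) = -8 + (b - 96) = -8 + (-96 + b) = -104 + b)
W(V(-8)) - o(-35) = (-104 + ⅕) - 2*(-35)*(52 - 35) = -519/5 - 2*(-35)*17 = -519/5 - 1*(-1190) = -519/5 + 1190 = 5431/5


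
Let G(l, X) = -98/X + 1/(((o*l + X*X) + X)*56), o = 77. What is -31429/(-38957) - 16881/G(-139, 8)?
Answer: 391741876859255/284108219719 ≈ 1378.8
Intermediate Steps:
G(l, X) = -98/X + 1/(56*(X + X² + 77*l)) (G(l, X) = -98/X + 1/(((77*l + X*X) + X)*56) = -98/X + (1/56)/((77*l + X²) + X) = -98/X + (1/56)/((X² + 77*l) + X) = -98/X + (1/56)/(X + X² + 77*l) = -98/X + 1/(56*(X + X² + 77*l)))
-31429/(-38957) - 16881/G(-139, 8) = -31429/(-38957) - 16881*448*(8 + 8² + 77*(-139))/(-422576*(-139) - 5488*8² - 5487*8) = -31429*(-1/38957) - 16881*448*(8 + 64 - 10703)/(58738064 - 5488*64 - 43896) = 31429/38957 - 16881*(-4762688/(58738064 - 351232 - 43896)) = 31429/38957 - 16881/((1/56)*(⅛)*(-1/10631)*58342936) = 31429/38957 - 16881/(-7292867/595336) = 31429/38957 - 16881*(-595336/7292867) = 31429/38957 + 10049867016/7292867 = 391741876859255/284108219719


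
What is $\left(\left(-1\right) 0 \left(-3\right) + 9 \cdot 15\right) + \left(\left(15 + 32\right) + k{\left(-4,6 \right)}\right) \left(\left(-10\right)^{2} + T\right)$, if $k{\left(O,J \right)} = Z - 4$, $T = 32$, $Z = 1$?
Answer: $5943$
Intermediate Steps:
$k{\left(O,J \right)} = -3$ ($k{\left(O,J \right)} = 1 - 4 = -3$)
$\left(\left(-1\right) 0 \left(-3\right) + 9 \cdot 15\right) + \left(\left(15 + 32\right) + k{\left(-4,6 \right)}\right) \left(\left(-10\right)^{2} + T\right) = \left(\left(-1\right) 0 \left(-3\right) + 9 \cdot 15\right) + \left(\left(15 + 32\right) - 3\right) \left(\left(-10\right)^{2} + 32\right) = \left(0 \left(-3\right) + 135\right) + \left(47 - 3\right) \left(100 + 32\right) = \left(0 + 135\right) + 44 \cdot 132 = 135 + 5808 = 5943$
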